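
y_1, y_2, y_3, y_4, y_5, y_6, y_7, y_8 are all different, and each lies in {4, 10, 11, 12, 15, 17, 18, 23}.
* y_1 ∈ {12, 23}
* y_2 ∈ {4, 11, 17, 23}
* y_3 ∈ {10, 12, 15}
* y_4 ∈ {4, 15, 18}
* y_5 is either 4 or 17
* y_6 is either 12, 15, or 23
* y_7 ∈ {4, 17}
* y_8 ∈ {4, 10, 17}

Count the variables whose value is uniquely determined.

3

The 8 variables draw from only 8 values {4, 10, 11, 12, 15, 17, 18, 23}, so each is used; only y_2 can be 11, hence y_2 = 11.
The 7 still-open variables draw from only 7 values {4, 10, 12, 15, 17, 18, 23}, so each is used; only y_4 can be 18, hence y_4 = 18.
y_5 and y_7 share exactly the 2 values {4, 17}; by pigeonhole those values go to them, so strike 4, 17 from y_8.
y_8 must be 10 (only option left). Eliminate 10 elsewhere: y_3.
Determined: y_2=11, y_4=18, y_8=10. The other variables each still have more than one consistent value. That makes 3.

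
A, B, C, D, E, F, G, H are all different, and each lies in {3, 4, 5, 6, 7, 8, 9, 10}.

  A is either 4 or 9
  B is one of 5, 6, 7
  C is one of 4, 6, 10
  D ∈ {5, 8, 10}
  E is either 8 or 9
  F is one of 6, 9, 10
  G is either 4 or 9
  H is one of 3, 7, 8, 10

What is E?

8

The 8 variables together cover exactly {3, 4, 5, 6, 7, 8, 9, 10} — 8 values for 8 variables — and 3 appears only in H's list, so H = 3.
Among the 7 still-open variables, 7 fits only B (and all 7 values in {4, 5, 6, 7, 8, 9, 10} must be used), so B = 7.
The 6 still-open variables draw from only 6 values {4, 5, 6, 8, 9, 10}, so each is used; only D can be 5, hence D = 5.
The 5 still-open variables together cover exactly {4, 6, 8, 9, 10} — 5 values for 5 variables — and 8 appears only in E's list, so E = 8.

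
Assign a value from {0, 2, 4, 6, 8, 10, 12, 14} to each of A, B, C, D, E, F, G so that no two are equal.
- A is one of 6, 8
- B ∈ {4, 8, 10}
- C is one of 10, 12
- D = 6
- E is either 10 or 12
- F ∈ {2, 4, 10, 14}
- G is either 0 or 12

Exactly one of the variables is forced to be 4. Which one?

D's domain is down to {6}, so D = 6. Remove 6 from A.
A has just one choice, so A = 8. Remove 8 from B.
The 2 variables C and E are confined to {10, 12}, which locks those values in; drop them from B, F, G.
So 4 goes to B.

B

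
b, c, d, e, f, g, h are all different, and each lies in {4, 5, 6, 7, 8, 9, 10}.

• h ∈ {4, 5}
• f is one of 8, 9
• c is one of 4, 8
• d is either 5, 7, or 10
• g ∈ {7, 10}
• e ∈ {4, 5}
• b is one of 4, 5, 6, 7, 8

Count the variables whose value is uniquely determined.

3

Among the 7 variables, 6 fits only b (and all 7 values in {4, 5, 6, 7, 8, 9, 10} must be used), so b = 6.
Among the 6 still-open variables, 9 fits only f (and all 6 values in {4, 5, 7, 8, 9, 10} must be used), so f = 9.
The 5 still-open variables together cover exactly {4, 5, 7, 8, 10} — 5 values for 5 variables — and 8 appears only in c's list, so c = 8.
e and h between them cover only {4, 5} — a naked pair. Remove those values from d.
Determined: b=6, c=8, f=9. The other variables each still have more than one consistent value. That makes 3.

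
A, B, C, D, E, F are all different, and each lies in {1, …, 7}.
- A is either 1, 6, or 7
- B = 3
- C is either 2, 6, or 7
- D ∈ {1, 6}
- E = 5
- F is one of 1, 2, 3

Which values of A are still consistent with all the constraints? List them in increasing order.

1, 6, 7

B's domain is down to {3}, so B = 3. So F can't be 3.
E has just one choice, so E = 5.
No further eliminations apply; A can still be any of 1, 6, 7.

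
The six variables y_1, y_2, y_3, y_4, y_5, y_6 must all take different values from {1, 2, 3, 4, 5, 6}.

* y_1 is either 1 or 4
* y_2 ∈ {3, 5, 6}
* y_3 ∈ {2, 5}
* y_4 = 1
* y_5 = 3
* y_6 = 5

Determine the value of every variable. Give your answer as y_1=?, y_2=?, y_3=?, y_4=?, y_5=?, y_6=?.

y_1=4, y_2=6, y_3=2, y_4=1, y_5=3, y_6=5

y_4 must be 1 (only option left). So y_1 can't be 1.
y_5 must be 3 (only option left). So y_2 can't be 3.
That leaves y_6 = 5. Remove 5 from y_2, y_3.
y_1 must be 4 (only option left).
y_2's domain is down to {6}, so y_2 = 6.
y_3's domain is down to {2}, so y_3 = 2.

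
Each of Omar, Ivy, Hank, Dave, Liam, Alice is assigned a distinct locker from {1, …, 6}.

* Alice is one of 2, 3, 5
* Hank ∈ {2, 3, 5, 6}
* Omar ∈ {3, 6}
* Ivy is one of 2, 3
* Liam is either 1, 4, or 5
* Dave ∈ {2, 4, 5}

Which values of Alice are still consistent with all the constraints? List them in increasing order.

The 6 variables together cover exactly {1, 2, 3, 4, 5, 6} — 6 values for 6 variables — and 1 appears only in Liam's list, so Liam = 1.
The 5 still-open variables together cover exactly {2, 3, 4, 5, 6} — 5 values for 5 variables — and 4 appears only in Dave's list, so Dave = 4.
No further eliminations apply; Alice can still be any of 2, 3, 5.

2, 3, 5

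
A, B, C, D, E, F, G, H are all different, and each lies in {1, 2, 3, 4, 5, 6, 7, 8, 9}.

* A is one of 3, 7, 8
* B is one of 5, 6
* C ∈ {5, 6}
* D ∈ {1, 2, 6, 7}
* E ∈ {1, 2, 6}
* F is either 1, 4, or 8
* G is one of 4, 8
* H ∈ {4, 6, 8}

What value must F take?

1

Among the 8 variables, 3 fits only A (and all 8 values in {1, 2, 3, 4, 5, 6, 7, 8} must be used), so A = 3.
The 7 still-open variables together cover exactly {1, 2, 4, 5, 6, 7, 8} — 7 values for 7 variables — and 7 appears only in D's list, so D = 7.
The 6 still-open variables draw from only 6 values {1, 2, 4, 5, 6, 8}, so each is used; only E can be 2, hence E = 2.
The 5 still-open variables together cover exactly {1, 4, 5, 6, 8} — 5 values for 5 variables — and 1 appears only in F's list, so F = 1.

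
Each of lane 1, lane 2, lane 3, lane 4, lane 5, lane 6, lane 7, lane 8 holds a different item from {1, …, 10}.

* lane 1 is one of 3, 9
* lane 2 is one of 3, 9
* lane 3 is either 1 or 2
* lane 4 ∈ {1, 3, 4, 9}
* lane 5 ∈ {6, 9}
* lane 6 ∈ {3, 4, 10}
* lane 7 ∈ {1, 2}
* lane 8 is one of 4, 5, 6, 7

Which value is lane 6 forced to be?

10

lane 1 and lane 2 share exactly the 2 values {3, 9}; by pigeonhole those values go to them, so strike 3, 9 from lane 4, lane 5, lane 6.
lane 5 has just one choice, so lane 5 = 6. Strike 6 from lane 8.
The 2 variables lane 3 and lane 7 are confined to {1, 2}, which locks those values in; drop them from lane 4.
That leaves lane 4 = 4. So lane 6, lane 8 can't be 4.
So lane 6 = 10.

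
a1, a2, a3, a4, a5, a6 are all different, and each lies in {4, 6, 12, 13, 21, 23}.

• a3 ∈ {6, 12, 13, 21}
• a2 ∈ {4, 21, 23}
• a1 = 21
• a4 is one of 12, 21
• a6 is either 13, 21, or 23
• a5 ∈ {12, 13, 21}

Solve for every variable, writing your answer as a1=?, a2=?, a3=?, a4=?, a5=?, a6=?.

a1 must be 21 (only option left). Strike 21 from a2, a3, a4, a5, a6.
That leaves a4 = 12. So a3, a5 can't be 12.
a5 has just one choice, so a5 = 13. Remove 13 from a3, a6.
a6 must be 23 (only option left). Strike 23 from a2.
That leaves a2 = 4.
That leaves a3 = 6.

a1=21, a2=4, a3=6, a4=12, a5=13, a6=23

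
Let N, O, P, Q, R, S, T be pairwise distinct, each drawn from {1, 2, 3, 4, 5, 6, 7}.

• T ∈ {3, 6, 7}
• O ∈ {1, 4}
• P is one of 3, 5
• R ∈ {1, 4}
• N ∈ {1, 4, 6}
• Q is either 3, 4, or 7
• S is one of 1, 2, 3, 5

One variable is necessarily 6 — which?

N

The 7 variables draw from only 7 values {1, 2, 3, 4, 5, 6, 7}, so each is used; only S can be 2, hence S = 2.
The 6 still-open variables together cover exactly {1, 3, 4, 5, 6, 7} — 6 values for 6 variables — and 5 appears only in P's list, so P = 5.
O and R share exactly the 2 values {1, 4}; by pigeonhole those values go to them, so strike 1, 4 from N, Q.
So 6 goes to N.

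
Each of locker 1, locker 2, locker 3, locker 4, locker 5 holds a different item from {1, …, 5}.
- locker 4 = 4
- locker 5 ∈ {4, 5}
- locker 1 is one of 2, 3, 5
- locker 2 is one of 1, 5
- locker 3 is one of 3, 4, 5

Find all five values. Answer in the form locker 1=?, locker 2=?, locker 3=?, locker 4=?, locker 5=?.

locker 1=2, locker 2=1, locker 3=3, locker 4=4, locker 5=5

locker 4 has just one choice, so locker 4 = 4. Strike 4 from locker 3, locker 5.
locker 5 must be 5 (only option left). Remove 5 from locker 1, locker 2, locker 3.
That leaves locker 2 = 1.
locker 3 must be 3 (only option left). So locker 1 can't be 3.
locker 1's domain is down to {2}, so locker 1 = 2.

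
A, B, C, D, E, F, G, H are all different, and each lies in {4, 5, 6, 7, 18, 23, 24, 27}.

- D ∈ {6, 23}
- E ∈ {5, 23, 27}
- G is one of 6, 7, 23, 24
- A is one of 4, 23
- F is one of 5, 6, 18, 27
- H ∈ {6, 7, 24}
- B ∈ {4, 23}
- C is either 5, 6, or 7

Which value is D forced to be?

The 8 variables draw from only 8 values {4, 5, 6, 7, 18, 23, 24, 27}, so each is used; only F can be 18, hence F = 18.
Among the 7 still-open variables, 27 fits only E (and all 7 values in {4, 5, 6, 7, 23, 24, 27} must be used), so E = 27.
The 6 still-open variables draw from only 6 values {4, 5, 6, 7, 23, 24}, so each is used; only C can be 5, hence C = 5.
The 2 variables A and B are confined to {4, 23}, which locks those values in; drop them from D, G.
So D = 6.

6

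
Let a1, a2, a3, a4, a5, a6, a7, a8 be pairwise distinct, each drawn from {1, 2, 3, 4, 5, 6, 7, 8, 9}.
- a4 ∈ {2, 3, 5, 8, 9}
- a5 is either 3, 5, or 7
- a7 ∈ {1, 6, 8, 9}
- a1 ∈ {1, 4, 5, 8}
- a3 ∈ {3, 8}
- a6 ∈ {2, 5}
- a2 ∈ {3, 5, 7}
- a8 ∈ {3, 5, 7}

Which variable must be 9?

a4

a2, a5, a8 between them cover only {3, 5, 7} — a naked triple. Remove those values from a1, a3, a4, a6.
That leaves a3 = 8. So a1, a4, a7 can't be 8.
a6 has just one choice, so a6 = 2. Strike 2 from a4.
So 9 goes to a4.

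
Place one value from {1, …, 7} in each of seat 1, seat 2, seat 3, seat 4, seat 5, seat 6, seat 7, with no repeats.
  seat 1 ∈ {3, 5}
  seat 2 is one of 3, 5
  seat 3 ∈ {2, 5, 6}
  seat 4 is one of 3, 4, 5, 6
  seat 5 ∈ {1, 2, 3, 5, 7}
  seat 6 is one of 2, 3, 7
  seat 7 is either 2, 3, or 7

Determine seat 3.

6

The 7 variables together cover exactly {1, 2, 3, 4, 5, 6, 7} — 7 values for 7 variables — and 1 appears only in seat 5's list, so seat 5 = 1.
Among the 6 still-open variables, 4 fits only seat 4 (and all 6 values in {2, 3, 4, 5, 6, 7} must be used), so seat 4 = 4.
Among the 5 still-open variables, 6 fits only seat 3 (and all 5 values in {2, 3, 5, 6, 7} must be used), so seat 3 = 6.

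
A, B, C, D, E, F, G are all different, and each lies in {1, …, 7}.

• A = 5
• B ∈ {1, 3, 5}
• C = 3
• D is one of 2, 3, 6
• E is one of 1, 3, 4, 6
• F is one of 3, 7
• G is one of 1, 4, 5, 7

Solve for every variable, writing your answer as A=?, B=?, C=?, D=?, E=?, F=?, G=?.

A=5, B=1, C=3, D=2, E=6, F=7, G=4

A has just one choice, so A = 5. Remove 5 from B, G.
That leaves C = 3. So B, D, E, F can't be 3.
F's domain is down to {7}, so F = 7. So G can't be 7.
That leaves B = 1. Remove 1 from E, G.
G has just one choice, so G = 4. Eliminate 4 elsewhere: E.
E has just one choice, so E = 6. So D can't be 6.
D's domain is down to {2}, so D = 2.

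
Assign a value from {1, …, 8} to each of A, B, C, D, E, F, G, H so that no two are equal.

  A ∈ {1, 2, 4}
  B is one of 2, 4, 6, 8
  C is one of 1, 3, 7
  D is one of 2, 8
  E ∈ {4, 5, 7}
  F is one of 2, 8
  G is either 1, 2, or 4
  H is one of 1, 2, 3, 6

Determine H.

The 8 variables together cover exactly {1, 2, 3, 4, 5, 6, 7, 8} — 8 values for 8 variables — and 5 appears only in E's list, so E = 5.
The 7 still-open variables together cover exactly {1, 2, 3, 4, 6, 7, 8} — 7 values for 7 variables — and 7 appears only in C's list, so C = 7.
Among the 6 still-open variables, 3 fits only H (and all 6 values in {1, 2, 3, 4, 6, 8} must be used), so H = 3.

3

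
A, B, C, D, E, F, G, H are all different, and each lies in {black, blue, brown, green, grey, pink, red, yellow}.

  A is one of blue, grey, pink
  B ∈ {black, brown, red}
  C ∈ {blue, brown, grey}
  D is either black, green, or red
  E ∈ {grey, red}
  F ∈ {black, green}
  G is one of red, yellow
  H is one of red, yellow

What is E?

The 8 variables draw from only 8 values {black, blue, brown, green, grey, pink, red, yellow}, so each is used; only A can be pink, hence A = pink.
The 7 still-open variables together cover exactly {black, blue, brown, green, grey, red, yellow} — 7 values for 7 variables — and blue appears only in C's list, so C = blue.
The 6 still-open variables together cover exactly {black, brown, green, grey, red, yellow} — 6 values for 6 variables — and brown appears only in B's list, so B = brown.
The 5 still-open variables draw from only 5 values {black, green, grey, red, yellow}, so each is used; only E can be grey, hence E = grey.

grey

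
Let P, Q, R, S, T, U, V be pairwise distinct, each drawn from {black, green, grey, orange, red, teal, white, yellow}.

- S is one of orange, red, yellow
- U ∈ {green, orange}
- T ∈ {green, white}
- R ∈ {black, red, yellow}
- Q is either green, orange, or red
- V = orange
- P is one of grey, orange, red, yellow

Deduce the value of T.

white

V must be orange (only option left). Strike orange from P, Q, S, U.
That leaves U = green. Strike green from Q, T.
So T = white.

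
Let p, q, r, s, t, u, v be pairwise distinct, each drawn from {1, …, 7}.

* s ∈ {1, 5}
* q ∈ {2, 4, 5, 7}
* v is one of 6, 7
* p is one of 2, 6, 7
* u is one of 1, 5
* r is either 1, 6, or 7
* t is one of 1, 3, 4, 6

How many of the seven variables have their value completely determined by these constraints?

The 7 variables together cover exactly {1, 2, 3, 4, 5, 6, 7} — 7 values for 7 variables — and 3 appears only in t's list, so t = 3.
Among the 6 still-open variables, 4 fits only q (and all 6 values in {1, 2, 4, 5, 6, 7} must be used), so q = 4.
The 5 still-open variables together cover exactly {1, 2, 5, 6, 7} — 5 values for 5 variables — and 2 appears only in p's list, so p = 2.
s and u share exactly the 2 values {1, 5}; by pigeonhole those values go to them, so strike 1, 5 from r.
Determined: p=2, q=4, t=3. The other variables each still have more than one consistent value. That makes 3.

3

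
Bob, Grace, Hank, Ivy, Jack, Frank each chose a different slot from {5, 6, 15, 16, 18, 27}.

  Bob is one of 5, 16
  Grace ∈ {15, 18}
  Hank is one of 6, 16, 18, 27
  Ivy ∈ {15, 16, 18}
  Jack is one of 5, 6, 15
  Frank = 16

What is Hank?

27

Frank's domain is down to {16}, so Frank = 16. Strike 16 from Bob, Hank, Ivy.
Bob's domain is down to {5}, so Bob = 5. Strike 5 from Jack.
Among the 4 still-open variables, 27 fits only Hank (and all 4 values in {6, 15, 18, 27} must be used), so Hank = 27.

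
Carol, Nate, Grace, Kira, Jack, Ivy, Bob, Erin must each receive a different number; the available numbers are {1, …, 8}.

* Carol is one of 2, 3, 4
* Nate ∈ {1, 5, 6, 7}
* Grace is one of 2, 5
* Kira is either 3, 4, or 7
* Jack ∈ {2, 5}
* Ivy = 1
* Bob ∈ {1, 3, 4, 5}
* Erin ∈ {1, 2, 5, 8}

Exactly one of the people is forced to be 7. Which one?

Kira

Ivy has just one choice, so Ivy = 1. Eliminate 1 elsewhere: Nate, Bob, Erin.
The 7 still-open variables draw from only 7 values {2, 3, 4, 5, 6, 7, 8}, so each is used; only Nate can be 6, hence Nate = 6.
Among the 6 still-open variables, 7 fits only Kira (and all 6 values in {2, 3, 4, 5, 7, 8} must be used), so Kira = 7.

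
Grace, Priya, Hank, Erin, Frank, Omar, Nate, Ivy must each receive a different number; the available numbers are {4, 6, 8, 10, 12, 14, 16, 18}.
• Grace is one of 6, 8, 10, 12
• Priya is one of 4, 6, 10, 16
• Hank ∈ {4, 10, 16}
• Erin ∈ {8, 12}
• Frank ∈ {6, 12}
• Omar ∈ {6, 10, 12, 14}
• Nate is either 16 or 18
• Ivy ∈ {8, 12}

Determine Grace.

Among the 8 variables, 14 fits only Omar (and all 8 values in {4, 6, 8, 10, 12, 14, 16, 18} must be used), so Omar = 14.
The 7 still-open variables draw from only 7 values {4, 6, 8, 10, 12, 16, 18}, so each is used; only Nate can be 18, hence Nate = 18.
Erin and Ivy share exactly the 2 values {8, 12}; by pigeonhole those values go to them, so strike 8, 12 from Grace, Frank.
Frank must be 6 (only option left). Strike 6 from Grace, Priya.
So Grace = 10.

10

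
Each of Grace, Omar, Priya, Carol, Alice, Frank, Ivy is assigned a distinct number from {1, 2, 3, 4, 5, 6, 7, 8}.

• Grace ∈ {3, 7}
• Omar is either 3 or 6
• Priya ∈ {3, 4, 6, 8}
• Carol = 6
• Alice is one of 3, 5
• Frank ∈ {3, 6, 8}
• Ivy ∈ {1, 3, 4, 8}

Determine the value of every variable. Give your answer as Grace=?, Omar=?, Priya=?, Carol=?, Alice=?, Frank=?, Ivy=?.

Grace=7, Omar=3, Priya=4, Carol=6, Alice=5, Frank=8, Ivy=1

Carol must be 6 (only option left). Strike 6 from Omar, Priya, Frank.
Omar must be 3 (only option left). So Grace, Priya, Alice, Frank, Ivy can't be 3.
Alice has just one choice, so Alice = 5.
Frank must be 8 (only option left). Remove 8 from Priya, Ivy.
Grace must be 7 (only option left).
Priya has just one choice, so Priya = 4. Eliminate 4 elsewhere: Ivy.
Ivy must be 1 (only option left).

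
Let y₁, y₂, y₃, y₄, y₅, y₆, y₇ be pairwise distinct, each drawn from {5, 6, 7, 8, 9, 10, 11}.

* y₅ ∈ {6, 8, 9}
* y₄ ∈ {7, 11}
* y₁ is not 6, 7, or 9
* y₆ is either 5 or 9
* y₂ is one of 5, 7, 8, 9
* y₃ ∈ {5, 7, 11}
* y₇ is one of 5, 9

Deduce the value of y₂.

Among the 7 variables, 6 fits only y₅ (and all 7 values in {5, 6, 7, 8, 9, 10, 11} must be used), so y₅ = 6.
Among the 6 still-open variables, 10 fits only y₁ (and all 6 values in {5, 7, 8, 9, 10, 11} must be used), so y₁ = 10.
The 5 still-open variables together cover exactly {5, 7, 8, 9, 11} — 5 values for 5 variables — and 8 appears only in y₂'s list, so y₂ = 8.

8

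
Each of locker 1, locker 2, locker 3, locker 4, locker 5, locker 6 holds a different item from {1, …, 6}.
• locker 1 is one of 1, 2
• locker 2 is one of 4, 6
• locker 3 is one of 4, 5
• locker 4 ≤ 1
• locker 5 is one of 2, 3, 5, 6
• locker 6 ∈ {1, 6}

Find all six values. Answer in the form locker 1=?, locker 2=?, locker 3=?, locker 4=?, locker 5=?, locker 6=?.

locker 1=2, locker 2=4, locker 3=5, locker 4=1, locker 5=3, locker 6=6

locker 4 must be 1 (only option left). Remove 1 from locker 1, locker 6.
locker 6 has just one choice, so locker 6 = 6. Remove 6 from locker 2, locker 5.
locker 1 has just one choice, so locker 1 = 2. Eliminate 2 elsewhere: locker 5.
locker 2 has just one choice, so locker 2 = 4. Remove 4 from locker 3.
locker 3's domain is down to {5}, so locker 3 = 5. Eliminate 5 elsewhere: locker 5.
locker 5 has just one choice, so locker 5 = 3.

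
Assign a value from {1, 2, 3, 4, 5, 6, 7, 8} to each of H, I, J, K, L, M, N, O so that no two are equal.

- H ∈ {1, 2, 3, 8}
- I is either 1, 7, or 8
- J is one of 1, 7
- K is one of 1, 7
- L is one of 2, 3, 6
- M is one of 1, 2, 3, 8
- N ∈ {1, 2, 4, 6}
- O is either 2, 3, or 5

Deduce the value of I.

8

The 8 variables draw from only 8 values {1, 2, 3, 4, 5, 6, 7, 8}, so each is used; only N can be 4, hence N = 4.
The 7 still-open variables draw from only 7 values {1, 2, 3, 5, 6, 7, 8}, so each is used; only O can be 5, hence O = 5.
Among the 6 still-open variables, 6 fits only L (and all 6 values in {1, 2, 3, 6, 7, 8} must be used), so L = 6.
J and K between them cover only {1, 7} — a naked pair. Remove those values from H, I, M.
So I = 8.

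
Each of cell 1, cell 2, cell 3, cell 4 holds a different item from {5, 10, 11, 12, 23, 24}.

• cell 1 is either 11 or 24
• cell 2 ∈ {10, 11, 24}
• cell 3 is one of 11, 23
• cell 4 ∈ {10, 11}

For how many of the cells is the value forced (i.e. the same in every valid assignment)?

The 4 variables together cover exactly {10, 11, 23, 24} — 4 values for 4 variables — and 23 appears only in cell 3's list, so cell 3 = 23.
Determined: cell 3=23. The other cells each still have more than one consistent value. That makes 1.

1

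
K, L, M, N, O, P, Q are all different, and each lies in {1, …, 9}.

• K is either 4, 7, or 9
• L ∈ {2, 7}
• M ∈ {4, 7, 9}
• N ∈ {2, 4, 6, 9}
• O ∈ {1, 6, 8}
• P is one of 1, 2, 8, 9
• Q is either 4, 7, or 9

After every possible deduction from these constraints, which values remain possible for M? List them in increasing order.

The 3 variables K, M, Q are confined to {4, 7, 9}, which locks those values in; drop them from L, N, P.
L has just one choice, so L = 2. Eliminate 2 elsewhere: N, P.
N's domain is down to {6}, so N = 6. Strike 6 from O.
No further eliminations apply; M can still be any of 4, 7, 9.

4, 7, 9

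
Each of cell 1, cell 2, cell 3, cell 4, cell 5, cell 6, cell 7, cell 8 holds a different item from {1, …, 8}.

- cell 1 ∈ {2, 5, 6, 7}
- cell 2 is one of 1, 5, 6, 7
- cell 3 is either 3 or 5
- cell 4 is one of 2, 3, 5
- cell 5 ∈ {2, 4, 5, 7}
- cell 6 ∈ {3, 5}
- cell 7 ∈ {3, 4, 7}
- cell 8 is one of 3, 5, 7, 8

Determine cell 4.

2

The 8 variables together cover exactly {1, 2, 3, 4, 5, 6, 7, 8} — 8 values for 8 variables — and 1 appears only in cell 2's list, so cell 2 = 1.
The 7 still-open variables together cover exactly {2, 3, 4, 5, 6, 7, 8} — 7 values for 7 variables — and 6 appears only in cell 1's list, so cell 1 = 6.
The 6 still-open variables together cover exactly {2, 3, 4, 5, 7, 8} — 6 values for 6 variables — and 8 appears only in cell 8's list, so cell 8 = 8.
cell 3 and cell 6 between them cover only {3, 5} — a naked pair. Remove those values from cell 4, cell 5, cell 7.
So cell 4 = 2.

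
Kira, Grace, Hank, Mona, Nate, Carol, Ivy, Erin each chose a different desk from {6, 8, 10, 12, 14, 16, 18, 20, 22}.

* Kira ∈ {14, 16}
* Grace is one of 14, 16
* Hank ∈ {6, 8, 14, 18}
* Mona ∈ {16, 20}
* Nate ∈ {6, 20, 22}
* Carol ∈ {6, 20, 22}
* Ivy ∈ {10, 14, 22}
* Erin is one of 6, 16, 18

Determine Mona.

20

The 8 variables together cover exactly {6, 8, 10, 14, 16, 18, 20, 22} — 8 values for 8 variables — and 8 appears only in Hank's list, so Hank = 8.
The 7 still-open variables together cover exactly {6, 10, 14, 16, 18, 20, 22} — 7 values for 7 variables — and 10 appears only in Ivy's list, so Ivy = 10.
The 6 still-open variables draw from only 6 values {6, 14, 16, 18, 20, 22}, so each is used; only Erin can be 18, hence Erin = 18.
The 2 variables Kira and Grace are confined to {14, 16}, which locks those values in; drop them from Mona.
So Mona = 20.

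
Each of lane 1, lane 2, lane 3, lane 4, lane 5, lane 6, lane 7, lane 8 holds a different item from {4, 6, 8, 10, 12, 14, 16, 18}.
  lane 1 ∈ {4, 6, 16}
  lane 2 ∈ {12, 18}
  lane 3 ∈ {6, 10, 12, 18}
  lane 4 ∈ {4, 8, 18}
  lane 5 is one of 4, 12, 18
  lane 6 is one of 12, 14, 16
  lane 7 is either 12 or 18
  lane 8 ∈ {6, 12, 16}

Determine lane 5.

4

The 8 variables together cover exactly {4, 6, 8, 10, 12, 14, 16, 18} — 8 values for 8 variables — and 8 appears only in lane 4's list, so lane 4 = 8.
The 7 still-open variables together cover exactly {4, 6, 10, 12, 14, 16, 18} — 7 values for 7 variables — and 10 appears only in lane 3's list, so lane 3 = 10.
The 6 still-open variables together cover exactly {4, 6, 12, 14, 16, 18} — 6 values for 6 variables — and 14 appears only in lane 6's list, so lane 6 = 14.
lane 2 and lane 7 between them cover only {12, 18} — a naked pair. Remove those values from lane 5, lane 8.
So lane 5 = 4.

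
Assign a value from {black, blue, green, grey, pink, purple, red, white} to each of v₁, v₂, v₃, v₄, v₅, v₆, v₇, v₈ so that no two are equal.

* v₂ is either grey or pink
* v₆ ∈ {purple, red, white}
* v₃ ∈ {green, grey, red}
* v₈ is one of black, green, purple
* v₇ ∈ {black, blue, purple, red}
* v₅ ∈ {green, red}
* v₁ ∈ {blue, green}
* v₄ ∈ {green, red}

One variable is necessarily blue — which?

v₁

The 8 variables draw from only 8 values {black, blue, green, grey, pink, purple, red, white}, so each is used; only v₂ can be pink, hence v₂ = pink.
Among the 7 still-open variables, grey fits only v₃ (and all 7 values in {black, blue, green, grey, purple, red, white} must be used), so v₃ = grey.
The 6 still-open variables together cover exactly {black, blue, green, purple, red, white} — 6 values for 6 variables — and white appears only in v₆'s list, so v₆ = white.
v₄ and v₅ share exactly the 2 values {green, red}; by pigeonhole those values go to them, so strike green, red from v₁, v₇, v₈.
So blue goes to v₁.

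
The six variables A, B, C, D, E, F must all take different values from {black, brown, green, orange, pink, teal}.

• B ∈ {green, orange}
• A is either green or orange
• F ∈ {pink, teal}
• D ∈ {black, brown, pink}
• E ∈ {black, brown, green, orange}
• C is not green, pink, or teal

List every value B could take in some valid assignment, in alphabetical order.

green, orange

Among the 6 variables, teal fits only F (and all 6 values in {black, brown, green, orange, pink, teal} must be used), so F = teal.
The 5 still-open variables together cover exactly {black, brown, green, orange, pink} — 5 values for 5 variables — and pink appears only in D's list, so D = pink.
A and B share exactly the 2 values {green, orange}; by pigeonhole those values go to them, so strike green, orange from C, E.
No further eliminations apply; B can still be any of green, orange.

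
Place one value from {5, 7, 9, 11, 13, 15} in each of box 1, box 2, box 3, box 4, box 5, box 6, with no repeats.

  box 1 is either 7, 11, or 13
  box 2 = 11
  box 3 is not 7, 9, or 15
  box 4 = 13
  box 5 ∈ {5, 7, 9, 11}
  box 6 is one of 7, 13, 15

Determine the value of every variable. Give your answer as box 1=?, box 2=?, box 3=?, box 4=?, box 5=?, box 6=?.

box 1=7, box 2=11, box 3=5, box 4=13, box 5=9, box 6=15

box 2 has just one choice, so box 2 = 11. Remove 11 from box 1, box 3, box 5.
box 4 has just one choice, so box 4 = 13. Eliminate 13 elsewhere: box 1, box 3, box 6.
That leaves box 1 = 7. So box 5, box 6 can't be 7.
box 3's domain is down to {5}, so box 3 = 5. Eliminate 5 elsewhere: box 5.
box 5 must be 9 (only option left).
box 6 must be 15 (only option left).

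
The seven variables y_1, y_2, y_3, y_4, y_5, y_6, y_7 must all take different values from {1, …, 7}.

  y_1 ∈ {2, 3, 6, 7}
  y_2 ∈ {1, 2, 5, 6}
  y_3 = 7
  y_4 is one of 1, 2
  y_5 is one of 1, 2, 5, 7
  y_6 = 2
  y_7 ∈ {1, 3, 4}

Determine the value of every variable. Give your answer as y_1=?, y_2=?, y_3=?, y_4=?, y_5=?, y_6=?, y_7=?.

y_3 has just one choice, so y_3 = 7. Strike 7 from y_1, y_5.
That leaves y_6 = 2. Strike 2 from y_1, y_2, y_4, y_5.
y_4 has just one choice, so y_4 = 1. Strike 1 from y_2, y_5, y_7.
y_5 has just one choice, so y_5 = 5. Strike 5 from y_2.
y_2 must be 6 (only option left). Remove 6 from y_1.
That leaves y_1 = 3. So y_7 can't be 3.
That leaves y_7 = 4.

y_1=3, y_2=6, y_3=7, y_4=1, y_5=5, y_6=2, y_7=4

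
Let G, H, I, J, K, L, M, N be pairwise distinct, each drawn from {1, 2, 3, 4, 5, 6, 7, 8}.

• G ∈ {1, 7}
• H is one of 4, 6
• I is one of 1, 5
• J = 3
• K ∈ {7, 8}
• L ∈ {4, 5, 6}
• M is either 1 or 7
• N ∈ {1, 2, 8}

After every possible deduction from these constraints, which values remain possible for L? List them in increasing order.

4, 6

J has just one choice, so J = 3.
The 7 still-open variables draw from only 7 values {1, 2, 4, 5, 6, 7, 8}, so each is used; only N can be 2, hence N = 2.
The 6 still-open variables together cover exactly {1, 4, 5, 6, 7, 8} — 6 values for 6 variables — and 8 appears only in K's list, so K = 8.
G and M share exactly the 2 values {1, 7}; by pigeonhole those values go to them, so strike 1, 7 from I.
I must be 5 (only option left). Strike 5 from L.
No further eliminations apply; L can still be any of 4, 6.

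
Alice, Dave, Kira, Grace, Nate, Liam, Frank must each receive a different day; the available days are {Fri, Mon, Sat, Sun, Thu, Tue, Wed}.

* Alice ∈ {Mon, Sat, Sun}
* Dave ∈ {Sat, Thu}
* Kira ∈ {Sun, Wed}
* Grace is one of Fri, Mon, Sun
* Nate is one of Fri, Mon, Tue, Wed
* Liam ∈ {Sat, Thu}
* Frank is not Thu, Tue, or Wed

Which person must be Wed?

The 7 variables together cover exactly {Fri, Mon, Sat, Sun, Thu, Tue, Wed} — 7 values for 7 variables — and Tue appears only in Nate's list, so Nate = Tue.
Among the 6 still-open variables, Wed fits only Kira (and all 6 values in {Fri, Mon, Sat, Sun, Thu, Wed} must be used), so Kira = Wed.

Kira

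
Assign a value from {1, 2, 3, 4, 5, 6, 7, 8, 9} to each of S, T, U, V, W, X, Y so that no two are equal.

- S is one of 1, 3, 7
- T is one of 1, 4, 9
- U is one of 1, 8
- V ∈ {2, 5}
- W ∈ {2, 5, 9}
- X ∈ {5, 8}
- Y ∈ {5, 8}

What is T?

4

X and Y between them cover only {5, 8} — a naked pair. Remove those values from U, V, W.
U has just one choice, so U = 1. Strike 1 from S, T.
V has just one choice, so V = 2. Remove 2 from W.
That leaves W = 9. Eliminate 9 elsewhere: T.
So T = 4.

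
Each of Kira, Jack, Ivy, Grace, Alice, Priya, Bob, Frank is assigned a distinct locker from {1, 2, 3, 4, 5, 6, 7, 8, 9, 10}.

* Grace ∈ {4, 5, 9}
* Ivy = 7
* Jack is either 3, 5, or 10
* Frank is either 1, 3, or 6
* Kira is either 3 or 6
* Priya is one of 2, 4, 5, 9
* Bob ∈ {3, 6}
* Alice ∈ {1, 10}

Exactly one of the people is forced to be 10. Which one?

Ivy's domain is down to {7}, so Ivy = 7.
The 2 variables Kira and Bob are confined to {3, 6}, which locks those values in; drop them from Jack, Frank.
Frank's domain is down to {1}, so Frank = 1. Eliminate 1 elsewhere: Alice.
So 10 goes to Alice.

Alice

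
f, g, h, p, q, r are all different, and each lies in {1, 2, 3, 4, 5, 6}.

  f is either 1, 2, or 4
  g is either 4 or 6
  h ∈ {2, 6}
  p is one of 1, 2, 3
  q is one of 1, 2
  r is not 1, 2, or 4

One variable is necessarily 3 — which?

p

The 6 variables draw from only 6 values {1, 2, 3, 4, 5, 6}, so each is used; only r can be 5, hence r = 5.
The 5 still-open variables draw from only 5 values {1, 2, 3, 4, 6}, so each is used; only p can be 3, hence p = 3.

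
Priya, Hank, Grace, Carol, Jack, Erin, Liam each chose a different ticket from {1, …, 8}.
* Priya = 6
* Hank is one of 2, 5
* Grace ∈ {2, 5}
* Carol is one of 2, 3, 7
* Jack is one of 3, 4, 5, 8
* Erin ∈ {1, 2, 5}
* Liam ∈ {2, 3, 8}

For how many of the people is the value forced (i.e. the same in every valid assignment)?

2

Priya must be 6 (only option left).
The 2 variables Hank and Grace are confined to {2, 5}, which locks those values in; drop them from Carol, Jack, Erin, Liam.
That leaves Erin = 1.
Determined: Priya=6, Erin=1. The other people each still have more than one consistent value. That makes 2.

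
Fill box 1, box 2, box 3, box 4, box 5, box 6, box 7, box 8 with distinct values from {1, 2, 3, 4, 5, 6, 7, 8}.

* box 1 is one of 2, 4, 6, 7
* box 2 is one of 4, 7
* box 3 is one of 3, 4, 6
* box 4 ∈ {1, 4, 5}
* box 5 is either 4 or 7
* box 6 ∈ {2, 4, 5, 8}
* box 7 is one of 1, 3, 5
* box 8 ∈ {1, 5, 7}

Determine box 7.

The 8 variables draw from only 8 values {1, 2, 3, 4, 5, 6, 7, 8}, so each is used; only box 6 can be 8, hence box 6 = 8.
The 7 still-open variables draw from only 7 values {1, 2, 3, 4, 5, 6, 7}, so each is used; only box 1 can be 2, hence box 1 = 2.
The 6 still-open variables together cover exactly {1, 3, 4, 5, 6, 7} — 6 values for 6 variables — and 6 appears only in box 3's list, so box 3 = 6.
The 5 still-open variables together cover exactly {1, 3, 4, 5, 7} — 5 values for 5 variables — and 3 appears only in box 7's list, so box 7 = 3.

3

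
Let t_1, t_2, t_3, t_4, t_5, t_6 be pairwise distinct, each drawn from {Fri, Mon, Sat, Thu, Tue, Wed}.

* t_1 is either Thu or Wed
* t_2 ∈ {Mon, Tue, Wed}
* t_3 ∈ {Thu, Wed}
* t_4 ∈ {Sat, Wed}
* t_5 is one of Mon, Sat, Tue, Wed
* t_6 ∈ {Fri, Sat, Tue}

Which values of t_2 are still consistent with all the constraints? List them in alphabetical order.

The 6 variables together cover exactly {Fri, Mon, Sat, Thu, Tue, Wed} — 6 values for 6 variables — and Fri appears only in t_6's list, so t_6 = Fri.
t_1 and t_3 between them cover only {Thu, Wed} — a naked pair. Remove those values from t_2, t_4, t_5.
That leaves t_4 = Sat. Remove Sat from t_5.
No further eliminations apply; t_2 can still be any of Mon, Tue.

Mon, Tue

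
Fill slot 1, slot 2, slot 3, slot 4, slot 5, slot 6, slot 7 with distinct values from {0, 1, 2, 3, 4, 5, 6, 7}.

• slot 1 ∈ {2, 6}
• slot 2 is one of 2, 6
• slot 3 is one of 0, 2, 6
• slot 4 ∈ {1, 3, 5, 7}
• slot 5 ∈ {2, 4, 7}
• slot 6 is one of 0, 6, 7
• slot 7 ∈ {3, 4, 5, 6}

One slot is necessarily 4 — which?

slot 5

slot 1 and slot 2 share exactly the 2 values {2, 6}; by pigeonhole those values go to them, so strike 2, 6 from slot 3, slot 5, slot 6, slot 7.
slot 3's domain is down to {0}, so slot 3 = 0. Strike 0 from slot 6.
That leaves slot 6 = 7. Remove 7 from slot 4, slot 5.
So 4 goes to slot 5.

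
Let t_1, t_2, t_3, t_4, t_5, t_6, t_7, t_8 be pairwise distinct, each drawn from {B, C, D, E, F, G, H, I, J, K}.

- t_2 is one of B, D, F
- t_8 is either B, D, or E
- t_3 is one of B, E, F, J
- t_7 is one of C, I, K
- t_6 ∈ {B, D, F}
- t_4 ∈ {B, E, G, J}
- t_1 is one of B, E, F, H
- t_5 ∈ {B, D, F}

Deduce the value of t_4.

G

The 3 variables t_2, t_5, t_6 are confined to {B, D, F}, which locks those values in; drop them from t_1, t_3, t_4, t_8.
t_8 must be E (only option left). Strike E from t_1, t_3, t_4.
That leaves t_1 = H.
t_3's domain is down to {J}, so t_3 = J. Eliminate J elsewhere: t_4.
So t_4 = G.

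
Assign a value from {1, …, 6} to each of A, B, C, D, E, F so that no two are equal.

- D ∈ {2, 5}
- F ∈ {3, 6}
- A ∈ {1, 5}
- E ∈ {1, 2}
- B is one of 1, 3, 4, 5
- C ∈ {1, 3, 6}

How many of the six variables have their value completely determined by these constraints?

The 6 variables draw from only 6 values {1, 2, 3, 4, 5, 6}, so each is used; only B can be 4, hence B = 4.
The 3 variables A, D, E are confined to {1, 2, 5}, which locks those values in; drop them from C.
Determined: B=4. The other variables each still have more than one consistent value. That makes 1.

1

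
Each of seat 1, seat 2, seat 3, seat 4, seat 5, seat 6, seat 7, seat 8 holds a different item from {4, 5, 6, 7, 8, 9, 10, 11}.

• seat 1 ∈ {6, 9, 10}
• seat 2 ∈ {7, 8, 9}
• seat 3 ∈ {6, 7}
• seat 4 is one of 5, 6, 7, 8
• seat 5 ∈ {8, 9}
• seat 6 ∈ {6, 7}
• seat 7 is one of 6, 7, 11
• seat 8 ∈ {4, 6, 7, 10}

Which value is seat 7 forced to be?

11

The 8 variables draw from only 8 values {4, 5, 6, 7, 8, 9, 10, 11}, so each is used; only seat 8 can be 4, hence seat 8 = 4.
The 7 still-open variables together cover exactly {5, 6, 7, 8, 9, 10, 11} — 7 values for 7 variables — and 5 appears only in seat 4's list, so seat 4 = 5.
The 6 still-open variables together cover exactly {6, 7, 8, 9, 10, 11} — 6 values for 6 variables — and 10 appears only in seat 1's list, so seat 1 = 10.
Among the 5 still-open variables, 11 fits only seat 7 (and all 5 values in {6, 7, 8, 9, 11} must be used), so seat 7 = 11.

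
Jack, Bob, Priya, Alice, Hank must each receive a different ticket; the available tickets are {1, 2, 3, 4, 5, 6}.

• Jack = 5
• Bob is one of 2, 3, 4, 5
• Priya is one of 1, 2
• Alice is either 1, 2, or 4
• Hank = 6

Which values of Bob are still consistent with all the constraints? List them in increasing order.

2, 3, 4

Jack's domain is down to {5}, so Jack = 5. Eliminate 5 elsewhere: Bob.
That leaves Hank = 6.
No further eliminations apply; Bob can still be any of 2, 3, 4.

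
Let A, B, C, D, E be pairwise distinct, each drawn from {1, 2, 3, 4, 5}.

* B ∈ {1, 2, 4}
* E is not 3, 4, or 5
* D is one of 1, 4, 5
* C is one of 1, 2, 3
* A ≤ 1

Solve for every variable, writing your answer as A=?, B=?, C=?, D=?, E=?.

A has just one choice, so A = 1. Strike 1 from B, C, D, E.
E's domain is down to {2}, so E = 2. Eliminate 2 elsewhere: B, C.
B must be 4 (only option left). Eliminate 4 elsewhere: D.
That leaves C = 3.
That leaves D = 5.

A=1, B=4, C=3, D=5, E=2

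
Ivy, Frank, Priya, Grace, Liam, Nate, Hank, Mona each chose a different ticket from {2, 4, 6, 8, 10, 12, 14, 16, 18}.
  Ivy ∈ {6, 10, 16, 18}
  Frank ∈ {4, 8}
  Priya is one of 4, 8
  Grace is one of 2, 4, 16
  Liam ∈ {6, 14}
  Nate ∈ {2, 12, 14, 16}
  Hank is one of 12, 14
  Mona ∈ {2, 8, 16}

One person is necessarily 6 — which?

Liam

Frank and Priya share exactly the 2 values {4, 8}; by pigeonhole those values go to them, so strike 4, 8 from Grace, Mona.
The 2 variables Grace and Mona are confined to {2, 16}, which locks those values in; drop them from Ivy, Nate.
Nate and Hank between them cover only {12, 14} — a naked pair. Remove those values from Liam.
So 6 goes to Liam.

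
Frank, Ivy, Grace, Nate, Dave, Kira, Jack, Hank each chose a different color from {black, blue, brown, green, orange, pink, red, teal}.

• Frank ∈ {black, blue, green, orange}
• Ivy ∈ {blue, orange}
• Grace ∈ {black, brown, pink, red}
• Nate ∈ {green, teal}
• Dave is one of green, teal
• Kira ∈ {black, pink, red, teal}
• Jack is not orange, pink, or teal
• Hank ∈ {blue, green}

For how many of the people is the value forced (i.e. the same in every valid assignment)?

The 2 variables Nate and Dave are confined to {green, teal}, which locks those values in; drop them from Frank, Kira, Jack, Hank.
Hank has just one choice, so Hank = blue. Remove blue from Frank, Ivy, Jack.
Ivy's domain is down to {orange}, so Ivy = orange. Remove orange from Frank.
Frank must be black (only option left). So Grace, Kira, Jack can't be black.
Determined: Frank=black, Ivy=orange, Hank=blue. The other people each still have more than one consistent value. That makes 3.

3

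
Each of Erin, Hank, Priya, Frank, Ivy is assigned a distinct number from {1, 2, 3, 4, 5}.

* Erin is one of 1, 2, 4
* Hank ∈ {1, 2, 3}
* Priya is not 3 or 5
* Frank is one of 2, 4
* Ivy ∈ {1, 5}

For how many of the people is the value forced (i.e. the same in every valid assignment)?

The 5 variables together cover exactly {1, 2, 3, 4, 5} — 5 values for 5 variables — and 3 appears only in Hank's list, so Hank = 3.
Among the 4 still-open variables, 5 fits only Ivy (and all 4 values in {1, 2, 4, 5} must be used), so Ivy = 5.
Determined: Hank=3, Ivy=5. The other people each still have more than one consistent value. That makes 2.

2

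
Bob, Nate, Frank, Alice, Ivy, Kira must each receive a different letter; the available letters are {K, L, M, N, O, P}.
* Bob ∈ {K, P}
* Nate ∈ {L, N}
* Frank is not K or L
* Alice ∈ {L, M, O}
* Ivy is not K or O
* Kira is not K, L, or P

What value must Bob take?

The 6 variables draw from only 6 values {K, L, M, N, O, P}, so each is used; only Bob can be K, hence Bob = K.

K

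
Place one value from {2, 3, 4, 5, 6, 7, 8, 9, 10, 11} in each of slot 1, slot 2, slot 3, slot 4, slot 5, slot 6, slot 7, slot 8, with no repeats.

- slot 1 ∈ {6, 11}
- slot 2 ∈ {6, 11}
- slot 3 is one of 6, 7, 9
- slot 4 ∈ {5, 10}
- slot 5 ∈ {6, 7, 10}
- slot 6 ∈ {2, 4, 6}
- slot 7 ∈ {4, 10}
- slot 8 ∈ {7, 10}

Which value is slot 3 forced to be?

9

Among the 8 variables, 2 fits only slot 6 (and all 8 values in {2, 4, 5, 6, 7, 9, 10, 11} must be used), so slot 6 = 2.
The 7 still-open variables draw from only 7 values {4, 5, 6, 7, 9, 10, 11}, so each is used; only slot 7 can be 4, hence slot 7 = 4.
Among the 6 still-open variables, 5 fits only slot 4 (and all 6 values in {5, 6, 7, 9, 10, 11} must be used), so slot 4 = 5.
Among the 5 still-open variables, 9 fits only slot 3 (and all 5 values in {6, 7, 9, 10, 11} must be used), so slot 3 = 9.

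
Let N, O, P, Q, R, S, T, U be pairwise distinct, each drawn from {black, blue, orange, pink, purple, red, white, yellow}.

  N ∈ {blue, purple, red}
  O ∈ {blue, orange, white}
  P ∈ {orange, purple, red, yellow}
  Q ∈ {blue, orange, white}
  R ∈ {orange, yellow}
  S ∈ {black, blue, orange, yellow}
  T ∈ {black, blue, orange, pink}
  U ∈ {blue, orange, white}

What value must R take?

The 8 variables together cover exactly {black, blue, orange, pink, purple, red, white, yellow} — 8 values for 8 variables — and pink appears only in T's list, so T = pink.
Among the 7 still-open variables, black fits only S (and all 7 values in {black, blue, orange, purple, red, white, yellow} must be used), so S = black.
The 3 variables O, Q, U are confined to {blue, orange, white}, which locks those values in; drop them from N, P, R.
So R = yellow.

yellow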